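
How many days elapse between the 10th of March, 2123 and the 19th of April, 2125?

771

March 2123: 31 − 10 = 21 days remain.
Then 24 full months totalling 731 days.
April 1–19, 2125: 19 days.
Total: 21 + 731 + 19 = 771 days.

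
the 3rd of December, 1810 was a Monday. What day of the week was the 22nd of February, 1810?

Count forward from the earlier date (February 22, 1810) to the later (December 3, 1810):
February 1810: 28 − 22 = 6 days remain (1810 is not a leap year, so February has 28 days).
Then 9 full months totalling 275 days.
December 1–3, 1810: 3 days.
Total: 6 + 275 + 3 = 284 days.
284 mod 7 = 4, so 4 days before Monday is Thursday.

Thursday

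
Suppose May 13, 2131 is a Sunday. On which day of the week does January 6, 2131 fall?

Count forward from the earlier date (January 6, 2131) to the later (May 13, 2131):
January 2131: 31 − 6 = 25 days remain.
Then February 2131 (28), March (31), April (30): 28 + 31 + 30 = 89 days.
May 1–13, 2131: 13 days.
Total: 25 + 89 + 13 = 127 days.
127 mod 7 = 1, so 1 day before Sunday is Saturday.

Saturday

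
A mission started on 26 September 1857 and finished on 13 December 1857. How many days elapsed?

78

September 1857: 30 − 26 = 4 days remain.
Then October (31), November (30): 31 + 30 = 61 days.
December 1–13, 1857: 13 days.
Total: 4 + 61 + 13 = 78 days.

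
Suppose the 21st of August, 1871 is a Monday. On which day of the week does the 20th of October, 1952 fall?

Monday

From August 21, 1871 to August 21, 1952: 81 years, of which 20 contain a Feb 29 — 61×365 + 20×366 = 29585 days.
(1900 is not a leap year (divisible by 100 but not 400).)
August 1952: 31 − 21 = 10 days remain.
Then September (30): 30 days.
October 1–20, 1952: 20 days.
Residual: 60 days.
Total: 29645 days.
29645 is a multiple of 7, so the 20th of October, 1952 falls on the same weekday: Monday.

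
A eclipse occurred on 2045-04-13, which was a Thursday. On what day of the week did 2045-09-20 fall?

April 2045: 30 − 13 = 17 days remain.
Then May (31), June (30), July (31), August (31): 31 + 30 + 31 + 31 = 123 days.
September 1–20, 2045: 20 days.
Total: 17 + 123 + 20 = 160 days.
160 mod 7 = 6, so 6 days after Thursday is Wednesday.

Wednesday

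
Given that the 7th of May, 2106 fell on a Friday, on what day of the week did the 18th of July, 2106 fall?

Sunday

May 2106: 31 − 7 = 24 days remain.
Then June (30): 30 days.
July 1–18, 2106: 18 days.
Total: 24 + 30 + 18 = 72 days.
72 mod 7 = 2, so 2 days after Friday is Sunday.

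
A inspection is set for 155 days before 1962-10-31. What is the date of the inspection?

1962-05-29

Count 155 days before October 31, 1962:
May 1962: 31 − 29 = 2 days remain.
Then June (30), July (31), August (31), September (30): 30 + 31 + 31 + 30 = 122 days.
October 1–31, 1962: 31 days.
Total: 2 + 122 + 31 = 155 days.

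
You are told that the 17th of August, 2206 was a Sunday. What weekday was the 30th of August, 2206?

Within August 2206: 30 − 17 = 13 days.
13 mod 7 = 6, so 6 days after Sunday is Saturday.

Saturday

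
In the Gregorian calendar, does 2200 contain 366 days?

2200 is not a leap year (divisible by 100 but not 400).

No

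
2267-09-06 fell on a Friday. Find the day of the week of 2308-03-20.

Friday

From September 6, 2267 to September 6, 2307: 40 years, of which 9 contain a Feb 29 — 31×365 + 9×366 = 14609 days.
(2300 is not a leap year (divisible by 100 but not 400).)
September 2307: 30 − 6 = 24 days remain.
Then October (31), November (30), December (31), January (31), February 2308 (29): 31 + 30 + 31 + 31 + 29 = 152 days.
March 1–20, 2308: 20 days.
Residual: 196 days.
Total: 14805 days.
14805 is a multiple of 7, so 2308-03-20 falls on the same weekday: Friday.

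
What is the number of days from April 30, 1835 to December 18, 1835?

April 1835: 30 − 30 = 0 days remain.
Then May (31), June (30), July (31), August (31), September (30), October (31), November (30): 31 + 30 + 31 + 31 + 30 + 31 + 30 = 214 days.
December 1–18, 1835: 18 days.
Total: 0 + 214 + 18 = 232 days.

232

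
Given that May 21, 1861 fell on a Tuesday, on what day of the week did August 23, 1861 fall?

Friday

May 1861: 31 − 21 = 10 days remain.
Then June (30), July (31): 30 + 31 = 61 days.
August 1–23, 1861: 23 days.
Total: 10 + 61 + 23 = 94 days.
94 mod 7 = 3, so 3 days after Tuesday is Friday.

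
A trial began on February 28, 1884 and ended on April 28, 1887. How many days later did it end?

1155

February 28, 1884 → February 28, 1885: 366 days (1884 is a leap year).
February 28, 1885 → February 28, 1886: 365 days.
February 28, 1886 → February 28, 1887: 365 days.
February 1887: 28 − 28 = 0 days remain (1887 is not a leap year, so February has 28 days).
Then March (31): 31 days.
April 1–28, 1887: 28 days.
Residual: 59 days.
Total: 1155 days.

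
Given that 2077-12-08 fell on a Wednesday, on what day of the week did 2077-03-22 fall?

Count forward from the earlier date (March 22, 2077) to the later (December 8, 2077):
March 2077: 31 − 22 = 9 days remain.
Then April (30), May (31), June (30), July (31), August (31), September (30), October (31), November (30): 30 + 31 + 30 + 31 + 31 + 30 + 31 + 30 = 244 days.
December 1–8, 2077: 8 days.
Total: 9 + 244 + 8 = 261 days.
261 mod 7 = 2, so 2 days before Wednesday is Monday.

Monday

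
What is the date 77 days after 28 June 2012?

13 September 2012

Count 77 days after June 28, 2012:
June 2012: 30 − 28 = 2 days remain.
Then July (31), August (31): 31 + 31 = 62 days.
September 1–13, 2012: 13 days.
Total: 2 + 62 + 13 = 77 days.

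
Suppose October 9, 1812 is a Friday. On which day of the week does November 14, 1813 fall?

Sunday

October 1812: 31 − 9 = 22 days remain.
Then 12 full months totalling 365 days.
November 1–14, 1813: 14 days.
Total: 22 + 365 + 14 = 401 days.
401 mod 7 = 2, so 2 days after Friday is Sunday.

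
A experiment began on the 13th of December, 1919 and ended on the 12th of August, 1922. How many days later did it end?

973

Day-of-year of December 13, 1919: 347.
Day-of-year of August 12, 1922: 224.
1919 has 365 days, so 365 − 347 = 18 days remain in 1919.
Full years: 1920: 366; 1921: 365. Sum = 731.
Total: 18 + 731 + 224 = 973 days.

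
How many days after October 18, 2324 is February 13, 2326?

483

October 18, 2324 → October 18, 2325: 365 days.
October 2325: 31 − 18 = 13 days remain.
Then November (30), December (31), January (31): 30 + 31 + 31 = 92 days.
February 1–13, 2326: 13 days (2326 is not a leap year).
Residual: 118 days.
Total: 483 days.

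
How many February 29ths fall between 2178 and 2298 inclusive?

Years divisible by 4: 2180, 2184, …, 2296 — 30 in all.
Of these, 2200 is divisible by 100 but not 400, so not leap.
Leap years: 30 − 1 = 29.

29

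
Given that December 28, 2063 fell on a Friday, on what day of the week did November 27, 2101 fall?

Day-of-year of December 28, 2063: 362.
Day-of-year of November 27, 2101: 331.
2063 has 365 days, so 365 − 362 = 3 days remain in 2063.
Full years 2064–2100: 28 common + 9 leap = 28×365 + 9×366 = 13514 days.
Total: 3 + 13514 + 331 = 13848 days.
13848 mod 7 = 2, so 2 days after Friday is Sunday.

Sunday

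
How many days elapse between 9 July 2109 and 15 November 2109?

July 2109: 31 − 9 = 22 days remain.
Then August (31), September (30), October (31): 31 + 30 + 31 = 92 days.
November 1–15, 2109: 15 days.
Total: 22 + 92 + 15 = 129 days.

129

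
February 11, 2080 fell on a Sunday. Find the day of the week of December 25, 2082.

Friday

February 2080: 29 − 11 = 18 days remain (2080 is a leap year, so February has 29 days).
Then 33 full months totalling 1005 days.
December 1–25, 2082: 25 days.
Total: 18 + 1005 + 25 = 1048 days.
1048 mod 7 = 5, so 5 days after Sunday is Friday.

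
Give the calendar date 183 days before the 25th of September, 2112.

the 26th of March, 2112

Count 183 days before September 25, 2112:
March 2112: 31 − 26 = 5 days remain.
Then April (30), May (31), June (30), July (31), August (31): 30 + 31 + 30 + 31 + 31 = 153 days.
September 1–25, 2112: 25 days.
Total: 5 + 153 + 25 = 183 days.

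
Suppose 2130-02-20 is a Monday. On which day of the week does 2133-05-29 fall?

Friday

February 20, 2130 → February 20, 2131: 365 days.
February 20, 2131 → February 20, 2132: 365 days.
February 20, 2132 → February 20, 2133: 366 days (2132 is a leap year).
February 2133: 28 − 20 = 8 days remain (2133 is not a leap year, so February has 28 days).
Then March (31), April (30): 31 + 30 = 61 days.
May 1–29, 2133: 29 days.
Residual: 98 days.
Total: 1194 days.
1194 mod 7 = 4, so 4 days after Monday is Friday.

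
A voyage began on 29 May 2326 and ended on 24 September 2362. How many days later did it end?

Day-of-year of May 29, 2326: 149.
Day-of-year of September 24, 2362: 267.
2326 has 365 days, so 365 − 149 = 216 days remain in 2326.
Full years 2327–2361: 26 common + 9 leap = 26×365 + 9×366 = 12784 days.
Total: 216 + 12784 + 267 = 13267 days.

13267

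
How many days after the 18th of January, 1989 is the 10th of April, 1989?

January 1989: 31 − 18 = 13 days remain.
Then February 1989 (28), March (31): 28 + 31 = 59 days.
April 1–10, 1989: 10 days.
Total: 13 + 59 + 10 = 82 days.

82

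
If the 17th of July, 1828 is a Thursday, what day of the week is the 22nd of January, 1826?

Count forward from the earlier date (January 22, 1826) to the later (July 17, 1828):
Day-of-year of January 22, 1826: 22.
Day-of-year of July 17, 1828: 199.
1826 has 365 days, so 365 − 22 = 343 days remain in 1826.
Full years: 1827: 365. Sum = 365.
Total: 343 + 365 + 199 = 907 days.
907 mod 7 = 4, so 4 days before Thursday is Sunday.

Sunday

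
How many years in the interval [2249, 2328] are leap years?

Years divisible by 4: 2252, 2256, …, 2328 — 20 in all.
Of these, 2300 is divisible by 100 but not 400, so not leap.
Leap years: 20 − 1 = 19.

19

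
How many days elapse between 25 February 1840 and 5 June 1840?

101

February 1840: 29 − 25 = 4 days remain (1840 is a leap year, so February has 29 days).
Then March (31), April (30), May (31): 31 + 30 + 31 = 92 days.
June 1–5, 1840: 5 days.
Total: 4 + 92 + 5 = 101 days.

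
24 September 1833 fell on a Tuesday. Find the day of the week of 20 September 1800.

Saturday

Count forward from the earlier date (September 20, 1800) to the later (September 24, 1833):
From September 20, 1800 to September 20, 1833: 33 years, of which 8 contain a Feb 29 — 25×365 + 8×366 = 12053 days.
Within September 1833: 24 − 20 = 4 days.
Total: 12057 days.
12057 mod 7 = 3, so 3 days before Tuesday is Saturday.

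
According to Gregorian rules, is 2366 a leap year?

2366 is not a leap year.

No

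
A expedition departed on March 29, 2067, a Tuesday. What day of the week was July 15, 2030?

Monday

Count forward from the earlier date (July 15, 2030) to the later (March 29, 2067):
From July 15, 2030 to July 15, 2066: 36 years, of which 9 contain a Feb 29 — 27×365 + 9×366 = 13149 days.
July 2066: 31 − 15 = 16 days remain.
Then August (31), September (30), October (31), November (30), December (31), January (31), February 2067 (28): 31 + 30 + 31 + 30 + 31 + 31 + 28 = 212 days.
March 1–29, 2067: 29 days.
Residual: 257 days.
Total: 13406 days.
13406 mod 7 = 1, so 1 day before Tuesday is Monday.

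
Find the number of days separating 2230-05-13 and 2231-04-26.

348

May 2230: 31 − 13 = 18 days remain.
Then 10 full months totalling 304 days.
April 1–26, 2231: 26 days.
Total: 18 + 304 + 26 = 348 days.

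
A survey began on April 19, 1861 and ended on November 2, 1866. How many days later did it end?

2023

Day-of-year of April 19, 1861: 109.
Day-of-year of November 2, 1866: 306.
1861 has 365 days, so 365 − 109 = 256 days remain in 1861.
Full years: 1862: 365; 1863: 365; 1864: 366; 1865: 365. Sum = 1461.
Total: 256 + 1461 + 306 = 2023 days.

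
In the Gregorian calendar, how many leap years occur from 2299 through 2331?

7

Years divisible by 4 in [2299, 2331]: 2300, 2304, 2308, 2312, 2316, 2320, 2324, 2328.
Of these, 2300 is divisible by 100 but not 400, so not leap.
Leap years: 8 − 1 = 7.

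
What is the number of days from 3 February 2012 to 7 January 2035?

Day-of-year of February 3, 2012: 34.
Day-of-year of January 7, 2035: 7.
2012 has 366 days, so 366 − 34 = 332 days remain in 2012.
Full years 2013–2034: 17 common + 5 leap = 17×365 + 5×366 = 8035 days.
Total: 332 + 8035 + 7 = 8374 days.

8374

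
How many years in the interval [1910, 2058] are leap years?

Years divisible by 4: 1912, 1916, …, 2056 — 37 in all.
2000 is divisible by 400, so still leap.
No century exceptions apply. Count: 37.

37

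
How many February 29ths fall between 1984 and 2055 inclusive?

Years divisible by 4: 1984, 1988, …, 2052 — 18 in all.
2000 is divisible by 400, so still leap.
No century exceptions apply. Count: 18.

18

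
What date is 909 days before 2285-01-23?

2282-07-29

Count 909 days before January 23, 2285:
Day-of-year of July 29, 2282: 210.
Day-of-year of January 23, 2285: 23.
2282 has 365 days, so 365 − 210 = 155 days remain in 2282.
Full years: 2283: 365; 2284: 366. Sum = 731.
Total: 155 + 731 + 23 = 909 days.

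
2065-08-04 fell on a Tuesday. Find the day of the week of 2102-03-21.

Tuesday

From August 4, 2065 to August 4, 2101: 36 years, of which 8 contain a Feb 29 — 28×365 + 8×366 = 13148 days.
(2100 is not a leap year (divisible by 100 but not 400).)
August 2101: 31 − 4 = 27 days remain.
Then September (30), October (31), November (30), December (31), January (31), February 2102 (28): 30 + 31 + 30 + 31 + 31 + 28 = 181 days.
March 1–21, 2102: 21 days.
Residual: 229 days.
Total: 13377 days.
13377 is a multiple of 7, so 2102-03-21 falls on the same weekday: Tuesday.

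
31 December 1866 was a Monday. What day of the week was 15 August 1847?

Count forward from the earlier date (August 15, 1847) to the later (December 31, 1866):
From August 15, 1847 to August 15, 1866: 19 years, of which 5 contain a Feb 29 — 14×365 + 5×366 = 6940 days.
August 1866: 31 − 15 = 16 days remain.
Then September (30), October (31), November (30): 30 + 31 + 30 = 91 days.
December 1–31, 1866: 31 days.
Residual: 138 days.
Total: 7078 days.
7078 mod 7 = 1, so 1 day before Monday is Sunday.

Sunday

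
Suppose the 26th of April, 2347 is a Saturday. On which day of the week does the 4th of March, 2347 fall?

Tuesday

Count forward from the earlier date (March 4, 2347) to the later (April 26, 2347):
March 2347: 31 − 4 = 27 days remain.
April 1–26, 2347: 26 days.
Total: 27 + 26 = 53 days.
53 mod 7 = 4, so 4 days before Saturday is Tuesday.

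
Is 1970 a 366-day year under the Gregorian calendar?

1970 is not a leap year.

No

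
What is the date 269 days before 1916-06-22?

1915-09-27

Count 269 days before June 22, 1916:
September 1915: 30 − 27 = 3 days remain.
Then October (31), November (30), December (31), January (31), February 1916 (29), March (31), April (30), May (31): 31 + 30 + 31 + 31 + 29 + 31 + 30 + 31 = 244 days.
June 1–22, 1916: 22 days.
Total: 3 + 244 + 22 = 269 days.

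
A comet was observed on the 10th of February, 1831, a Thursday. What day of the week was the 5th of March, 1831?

Saturday

February 1831: 28 − 10 = 18 days remain (1831 is not a leap year, so February has 28 days).
March 1–5, 1831: 5 days.
Total: 18 + 5 = 23 days.
23 mod 7 = 2, so 2 days after Thursday is Saturday.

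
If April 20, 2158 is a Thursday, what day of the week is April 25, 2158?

Tuesday

Within April 2158: 25 − 20 = 5 days.
5 mod 7 = 5, so 5 days after Thursday is Tuesday.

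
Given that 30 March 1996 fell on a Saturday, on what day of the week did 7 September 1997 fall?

Sunday

March 1996: 31 − 30 = 1 day remains.
Then 17 full months totalling 518 days.
September 1–7, 1997: 7 days.
Total: 1 + 518 + 7 = 526 days.
526 mod 7 = 1, so 1 day after Saturday is Sunday.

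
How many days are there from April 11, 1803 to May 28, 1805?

Day-of-year of April 11, 1803: 101.
Day-of-year of May 28, 1805: 148.
1803 has 365 days, so 365 − 101 = 264 days remain in 1803.
Full years: 1804: 366. Sum = 366.
Total: 264 + 366 + 148 = 778 days.

778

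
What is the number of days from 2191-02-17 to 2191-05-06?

78

February 2191: 28 − 17 = 11 days remain (2191 is not a leap year, so February has 28 days).
Then March (31), April (30): 31 + 30 = 61 days.
May 1–6, 2191: 6 days.
Total: 11 + 61 + 6 = 78 days.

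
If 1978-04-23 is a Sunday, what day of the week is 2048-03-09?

Day-of-year of April 23, 1978: 113.
Day-of-year of March 9, 2048: 69.
1978 has 365 days, so 365 − 113 = 252 days remain in 1978.
Full years 1979–2047: 52 common + 17 leap = 52×365 + 17×366 = 25202 days.
Total: 252 + 25202 + 69 = 25523 days.
25523 mod 7 = 1, so 1 day after Sunday is Monday.

Monday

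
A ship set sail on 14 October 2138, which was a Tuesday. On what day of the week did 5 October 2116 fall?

Monday

Count forward from the earlier date (October 5, 2116) to the later (October 14, 2138):
Day-of-year of October 5, 2116: 279.
Day-of-year of October 14, 2138: 287.
2116 has 366 days, so 366 − 279 = 87 days remain in 2116.
Full years 2117–2137: 16 common + 5 leap = 16×365 + 5×366 = 7670 days.
Total: 87 + 7670 + 287 = 8044 days.
8044 mod 7 = 1, so 1 day before Tuesday is Monday.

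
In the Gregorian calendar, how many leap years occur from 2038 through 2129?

22

Years divisible by 4: 2040, 2044, …, 2128 — 23 in all.
Of these, 2100 is divisible by 100 but not 400, so not leap.
Leap years: 23 − 1 = 22.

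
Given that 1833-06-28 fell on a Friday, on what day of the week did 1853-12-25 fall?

Day-of-year of June 28, 1833: 179.
Day-of-year of December 25, 1853: 359.
1833 has 365 days, so 365 − 179 = 186 days remain in 1833.
Full years 1834–1852: 14 common + 5 leap = 14×365 + 5×366 = 6940 days.
Total: 186 + 6940 + 359 = 7485 days.
7485 mod 7 = 2, so 2 days after Friday is Sunday.

Sunday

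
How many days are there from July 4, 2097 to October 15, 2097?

103

July 2097: 31 − 4 = 27 days remain.
Then August (31), September (30): 31 + 30 = 61 days.
October 1–15, 2097: 15 days.
Total: 27 + 61 + 15 = 103 days.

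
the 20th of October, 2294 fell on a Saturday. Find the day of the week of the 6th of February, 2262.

Count forward from the earlier date (February 6, 2262) to the later (October 20, 2294):
Day-of-year of February 6, 2262: 37.
Day-of-year of October 20, 2294: 293.
2262 has 365 days, so 365 − 37 = 328 days remain in 2262.
Full years 2263–2293: 23 common + 8 leap = 23×365 + 8×366 = 11323 days.
Total: 328 + 11323 + 293 = 11944 days.
11944 mod 7 = 2, so 2 days before Saturday is Thursday.

Thursday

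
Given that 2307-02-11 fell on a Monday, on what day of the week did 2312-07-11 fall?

Thursday

Day-of-year of February 11, 2307: 42.
Day-of-year of July 11, 2312: 193.
2307 has 365 days, so 365 − 42 = 323 days remain in 2307.
Full years: 2308: 366; 2309: 365; 2310: 365; 2311: 365. Sum = 1461.
Total: 323 + 1461 + 193 = 1977 days.
1977 mod 7 = 3, so 3 days after Monday is Thursday.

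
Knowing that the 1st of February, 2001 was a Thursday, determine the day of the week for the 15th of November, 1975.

Count forward from the earlier date (November 15, 1975) to the later (February 1, 2001):
Day-of-year of November 15, 1975: 319.
Day-of-year of February 1, 2001: 32.
1975 has 365 days, so 365 − 319 = 46 days remain in 1975.
Full years 1976–2000: 18 common + 7 leap = 18×365 + 7×366 = 9132 days.
Total: 46 + 9132 + 32 = 9210 days.
9210 mod 7 = 5, so 5 days before Thursday is Saturday.

Saturday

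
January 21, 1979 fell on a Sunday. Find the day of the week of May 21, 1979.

Monday

January 1979: 31 − 21 = 10 days remain.
Then February 1979 (28), March (31), April (30): 28 + 31 + 30 = 89 days.
May 1–21, 1979: 21 days.
Total: 10 + 89 + 21 = 120 days.
120 mod 7 = 1, so 1 day after Sunday is Monday.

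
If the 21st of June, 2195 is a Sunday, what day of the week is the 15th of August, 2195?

Saturday

June 2195: 30 − 21 = 9 days remain.
Then July (31): 31 days.
August 1–15, 2195: 15 days.
Total: 9 + 31 + 15 = 55 days.
55 mod 7 = 6, so 6 days after Sunday is Saturday.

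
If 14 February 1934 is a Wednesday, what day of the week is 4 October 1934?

February 1934: 28 − 14 = 14 days remain (1934 is not a leap year, so February has 28 days).
Then March (31), April (30), May (31), June (30), July (31), August (31), September (30): 31 + 30 + 31 + 30 + 31 + 31 + 30 = 214 days.
October 1–4, 1934: 4 days.
Total: 14 + 214 + 4 = 232 days.
232 mod 7 = 1, so 1 day after Wednesday is Thursday.

Thursday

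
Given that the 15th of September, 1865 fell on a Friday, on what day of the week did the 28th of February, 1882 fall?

Tuesday

From September 15, 1865 to September 15, 1881: 16 years, of which 4 contain a Feb 29 — 12×365 + 4×366 = 5844 days.
September 1881: 30 − 15 = 15 days remain.
Then October (31), November (30), December (31), January (31): 31 + 30 + 31 + 31 = 123 days.
February 1–28, 1882: 28 days (1882 is not a leap year).
Residual: 166 days.
Total: 6010 days.
6010 mod 7 = 4, so 4 days after Friday is Tuesday.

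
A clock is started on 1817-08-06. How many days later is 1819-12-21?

Day-of-year of August 6, 1817: 218.
Day-of-year of December 21, 1819: 355.
1817 has 365 days, so 365 − 218 = 147 days remain in 1817.
Full years: 1818: 365. Sum = 365.
Total: 147 + 365 + 355 = 867 days.

867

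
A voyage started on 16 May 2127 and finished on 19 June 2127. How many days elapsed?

May 2127: 31 − 16 = 15 days remain.
June 1–19, 2127: 19 days.
Total: 15 + 19 = 34 days.

34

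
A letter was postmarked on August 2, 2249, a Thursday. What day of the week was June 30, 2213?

Wednesday

Count forward from the earlier date (June 30, 2213) to the later (August 2, 2249):
Day-of-year of June 30, 2213: 181.
Day-of-year of August 2, 2249: 214.
2213 has 365 days, so 365 − 181 = 184 days remain in 2213.
Full years 2214–2248: 26 common + 9 leap = 26×365 + 9×366 = 12784 days.
Total: 184 + 12784 + 214 = 13182 days.
13182 mod 7 = 1, so 1 day before Thursday is Wednesday.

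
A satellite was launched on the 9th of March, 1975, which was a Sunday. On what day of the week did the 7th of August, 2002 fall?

Day-of-year of March 9, 1975: 68.
Day-of-year of August 7, 2002: 219.
1975 has 365 days, so 365 − 68 = 297 days remain in 1975.
Full years 1976–2001: 19 common + 7 leap = 19×365 + 7×366 = 9497 days.
Total: 297 + 9497 + 219 = 10013 days.
10013 mod 7 = 3, so 3 days after Sunday is Wednesday.

Wednesday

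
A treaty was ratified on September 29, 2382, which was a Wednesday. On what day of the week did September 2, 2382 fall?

Thursday

Count forward from the earlier date (September 2, 2382) to the later (September 29, 2382):
Within September 2382: 29 − 2 = 27 days.
27 mod 7 = 6, so 6 days before Wednesday is Thursday.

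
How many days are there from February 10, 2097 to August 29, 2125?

From February 10, 2097 to February 10, 2125: 28 years, of which 6 contain a Feb 29 — 22×365 + 6×366 = 10226 days.
(2100 is not a leap year (divisible by 100 but not 400).)
February 2125: 28 − 10 = 18 days remain (2125 is not a leap year, so February has 28 days).
Then March (31), April (30), May (31), June (30), July (31): 31 + 30 + 31 + 30 + 31 = 153 days.
August 1–29, 2125: 29 days.
Residual: 200 days.
Total: 10426 days.

10426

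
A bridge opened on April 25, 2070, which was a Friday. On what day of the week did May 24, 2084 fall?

Wednesday

Day-of-year of April 25, 2070: 115.
Day-of-year of May 24, 2084: 145.
2070 has 365 days, so 365 − 115 = 250 days remain in 2070.
Full years 2071–2083: 10 common + 3 leap = 10×365 + 3×366 = 4748 days.
Total: 250 + 4748 + 145 = 5143 days.
5143 mod 7 = 5, so 5 days after Friday is Wednesday.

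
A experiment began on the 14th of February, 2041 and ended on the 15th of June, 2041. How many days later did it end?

February 2041: 28 − 14 = 14 days remain (2041 is not a leap year, so February has 28 days).
Then March (31), April (30), May (31): 31 + 30 + 31 = 92 days.
June 1–15, 2041: 15 days.
Total: 14 + 92 + 15 = 121 days.

121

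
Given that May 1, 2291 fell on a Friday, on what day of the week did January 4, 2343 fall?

Day-of-year of May 1, 2291: 121.
Day-of-year of January 4, 2343: 4.
2291 has 365 days, so 365 − 121 = 244 days remain in 2291.
Full years 2292–2342: 39 common + 12 leap = 39×365 + 12×366 = 18627 days.
Total: 244 + 18627 + 4 = 18875 days.
18875 mod 7 = 3, so 3 days after Friday is Monday.

Monday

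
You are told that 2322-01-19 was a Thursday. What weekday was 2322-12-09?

January 2322: 31 − 19 = 12 days remain.
Then 10 full months totalling 303 days.
December 1–9, 2322: 9 days.
Total: 12 + 303 + 9 = 324 days.
324 mod 7 = 2, so 2 days after Thursday is Saturday.

Saturday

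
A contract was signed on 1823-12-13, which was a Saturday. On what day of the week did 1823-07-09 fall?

Count forward from the earlier date (July 9, 1823) to the later (December 13, 1823):
July 1823: 31 − 9 = 22 days remain.
Then August (31), September (30), October (31), November (30): 31 + 30 + 31 + 30 = 122 days.
December 1–13, 1823: 13 days.
Total: 22 + 122 + 13 = 157 days.
157 mod 7 = 3, so 3 days before Saturday is Wednesday.

Wednesday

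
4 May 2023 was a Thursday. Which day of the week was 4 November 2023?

Saturday

May 2023: 31 − 4 = 27 days remain.
Then June (30), July (31), August (31), September (30), October (31): 30 + 31 + 31 + 30 + 31 = 153 days.
November 1–4, 2023: 4 days.
Total: 27 + 153 + 4 = 184 days.
184 mod 7 = 2, so 2 days after Thursday is Saturday.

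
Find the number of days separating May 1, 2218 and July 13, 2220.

804

May 2218: 31 − 1 = 30 days remain.
Then 25 full months totalling 761 days.
July 1–13, 2220: 13 days.
Total: 30 + 761 + 13 = 804 days.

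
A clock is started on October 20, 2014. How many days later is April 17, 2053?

Day-of-year of October 20, 2014: 293.
Day-of-year of April 17, 2053: 107.
2014 has 365 days, so 365 − 293 = 72 days remain in 2014.
Full years 2015–2052: 28 common + 10 leap = 28×365 + 10×366 = 13880 days.
Total: 72 + 13880 + 107 = 14059 days.

14059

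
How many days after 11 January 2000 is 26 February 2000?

January 2000: 31 − 11 = 20 days remain.
February 1–26, 2000: 26 days (2000 is a leap year (divisible by 400)).
Total: 20 + 26 = 46 days.

46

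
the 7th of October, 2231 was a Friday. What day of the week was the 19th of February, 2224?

Thursday

Count forward from the earlier date (February 19, 2224) to the later (October 7, 2231):
From February 19, 2224 to February 19, 2231: 7 years, of which 2 contain a Feb 29 — 5×365 + 2×366 = 2557 days.
February 2231: 28 − 19 = 9 days remain (2231 is not a leap year, so February has 28 days).
Then March (31), April (30), May (31), June (30), July (31), August (31), September (30): 31 + 30 + 31 + 30 + 31 + 31 + 30 = 214 days.
October 1–7, 2231: 7 days.
Residual: 230 days.
Total: 2787 days.
2787 mod 7 = 1, so 1 day before Friday is Thursday.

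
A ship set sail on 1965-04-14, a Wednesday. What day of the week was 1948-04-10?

Count forward from the earlier date (April 10, 1948) to the later (April 14, 1965):
From April 10, 1948 to April 10, 1965: 17 years, of which 4 contain a Feb 29 — 13×365 + 4×366 = 6209 days.
Within April 1965: 14 − 10 = 4 days.
Total: 6213 days.
6213 mod 7 = 4, so 4 days before Wednesday is Saturday.

Saturday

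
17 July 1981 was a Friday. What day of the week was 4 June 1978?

Sunday

Count forward from the earlier date (June 4, 1978) to the later (July 17, 1981):
Day-of-year of June 4, 1978: 155.
Day-of-year of July 17, 1981: 198.
1978 has 365 days, so 365 − 155 = 210 days remain in 1978.
Full years: 1979: 365; 1980: 366. Sum = 731.
Total: 210 + 731 + 198 = 1139 days.
1139 mod 7 = 5, so 5 days before Friday is Sunday.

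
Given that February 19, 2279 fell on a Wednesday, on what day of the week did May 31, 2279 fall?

February 2279: 28 − 19 = 9 days remain (2279 is not a leap year, so February has 28 days).
Then March (31), April (30): 31 + 30 = 61 days.
May 1–31, 2279: 31 days.
Total: 9 + 61 + 31 = 101 days.
101 mod 7 = 3, so 3 days after Wednesday is Saturday.

Saturday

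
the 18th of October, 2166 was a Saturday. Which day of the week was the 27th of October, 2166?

Within October 2166: 27 − 18 = 9 days.
9 mod 7 = 2, so 2 days after Saturday is Monday.

Monday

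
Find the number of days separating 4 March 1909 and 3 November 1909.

March 1909: 31 − 4 = 27 days remain.
Then April (30), May (31), June (30), July (31), August (31), September (30), October (31): 30 + 31 + 30 + 31 + 31 + 30 + 31 = 214 days.
November 1–3, 1909: 3 days.
Total: 27 + 214 + 3 = 244 days.

244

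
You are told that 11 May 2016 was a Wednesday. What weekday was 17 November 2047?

Sunday

From May 11, 2016 to May 11, 2047: 31 years, of which 7 contain a Feb 29 — 24×365 + 7×366 = 11322 days.
May 2047: 31 − 11 = 20 days remain.
Then June (30), July (31), August (31), September (30), October (31): 30 + 31 + 31 + 30 + 31 = 153 days.
November 1–17, 2047: 17 days.
Residual: 190 days.
Total: 11512 days.
11512 mod 7 = 4, so 4 days after Wednesday is Sunday.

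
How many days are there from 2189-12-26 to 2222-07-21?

Day-of-year of December 26, 2189: 360.
Day-of-year of July 21, 2222: 202.
2189 has 365 days, so 365 − 360 = 5 days remain in 2189.
Full years 2190–2221: 25 common + 7 leap = 25×365 + 7×366 = 11687 days.
Total: 5 + 11687 + 202 = 11894 days.

11894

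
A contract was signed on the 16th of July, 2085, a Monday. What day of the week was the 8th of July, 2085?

Sunday

Count forward from the earlier date (July 8, 2085) to the later (July 16, 2085):
Within July 2085: 16 − 8 = 8 days.
8 mod 7 = 1, so 1 day before Monday is Sunday.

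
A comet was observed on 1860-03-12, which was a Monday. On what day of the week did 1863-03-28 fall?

Saturday

March 12, 1860 → March 12, 1861: 365 days.
March 12, 1861 → March 12, 1862: 365 days.
March 12, 1862 → March 12, 1863: 365 days.
Within March 1863: 28 − 12 = 16 days.
Total: 1111 days.
1111 mod 7 = 5, so 5 days after Monday is Saturday.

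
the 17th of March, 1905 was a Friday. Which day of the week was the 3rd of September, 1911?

Sunday

March 17, 1905 → March 17, 1906: 365 days.
March 17, 1906 → March 17, 1907: 365 days.
March 17, 1907 → March 17, 1908: 366 days (1908 is a leap year).
March 17, 1908 → March 17, 1909: 365 days.
March 17, 1909 → March 17, 1910: 365 days.
March 17, 1910 → March 17, 1911: 365 days.
March 1911: 31 − 17 = 14 days remain.
Then April (30), May (31), June (30), July (31), August (31): 30 + 31 + 30 + 31 + 31 = 153 days.
September 1–3, 1911: 3 days.
Residual: 170 days.
Total: 2361 days.
2361 mod 7 = 2, so 2 days after Friday is Sunday.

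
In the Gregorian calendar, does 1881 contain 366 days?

No

1881 is not a leap year.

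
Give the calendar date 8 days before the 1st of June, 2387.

the 24th of May, 2387

Count 8 days before June 1, 2387:
May 2387: 31 − 24 = 7 days remain.
June 1, 2387: 1 day.
Total: 7 + 1 = 8 days.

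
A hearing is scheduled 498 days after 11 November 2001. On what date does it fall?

24 March 2003

Count 498 days after November 11, 2001:
Day-of-year of November 11, 2001: 315.
Day-of-year of March 24, 2003: 83.
2001 has 365 days, so 365 − 315 = 50 days remain in 2001.
Full years: 2002: 365. Sum = 365.
Total: 50 + 365 + 83 = 498 days.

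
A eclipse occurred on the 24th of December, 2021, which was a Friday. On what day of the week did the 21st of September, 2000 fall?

Thursday

Count forward from the earlier date (September 21, 2000) to the later (December 24, 2021):
Day-of-year of September 21, 2000: 265.
Day-of-year of December 24, 2021: 358.
2000 has 366 days, so 366 − 265 = 101 days remain in 2000.
Full years 2001–2020: 15 common + 5 leap = 15×365 + 5×366 = 7305 days.
Total: 101 + 7305 + 358 = 7764 days.
7764 mod 7 = 1, so 1 day before Friday is Thursday.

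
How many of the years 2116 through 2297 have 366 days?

Years divisible by 4: 2116, 2120, …, 2296 — 46 in all.
Of these, 2200 is divisible by 100 but not 400, so not leap.
Leap years: 46 − 1 = 45.

45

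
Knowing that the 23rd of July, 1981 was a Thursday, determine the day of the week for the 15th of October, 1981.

Thursday

July 1981: 31 − 23 = 8 days remain.
Then August (31), September (30): 31 + 30 = 61 days.
October 1–15, 1981: 15 days.
Total: 8 + 61 + 15 = 84 days.
84 is a multiple of 7, so the 15th of October, 1981 falls on the same weekday: Thursday.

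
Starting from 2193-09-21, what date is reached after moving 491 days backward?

2192-05-18

Count 491 days before September 21, 2193:
May 2192: 31 − 18 = 13 days remain.
Then 15 full months totalling 457 days.
September 1–21, 2193: 21 days.
Total: 13 + 457 + 21 = 491 days.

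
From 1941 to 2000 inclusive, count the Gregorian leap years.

15

Years divisible by 4: 1944, 1948, …, 2000 — 15 in all.
2000 is divisible by 400, so still leap.
No century exceptions apply. Count: 15.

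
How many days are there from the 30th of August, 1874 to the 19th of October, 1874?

August 1874: 31 − 30 = 1 day remains.
Then September (30): 30 days.
October 1–19, 1874: 19 days.
Total: 1 + 30 + 19 = 50 days.

50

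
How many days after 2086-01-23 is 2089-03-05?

1137

January 23, 2086 → January 23, 2087: 365 days.
January 23, 2087 → January 23, 2088: 365 days.
January 23, 2088 → January 23, 2089: 366 days (2088 is a leap year).
January 2089: 31 − 23 = 8 days remain.
Then February 2089 (28): 28 days.
March 1–5, 2089: 5 days.
Residual: 41 days.
Total: 1137 days.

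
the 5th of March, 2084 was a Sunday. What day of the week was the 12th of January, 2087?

Day-of-year of March 5, 2084: 65.
Day-of-year of January 12, 2087: 12.
2084 has 366 days, so 366 − 65 = 301 days remain in 2084.
Full years: 2085: 365; 2086: 365. Sum = 730.
Total: 301 + 730 + 12 = 1043 days.
1043 is a multiple of 7, so the 12th of January, 2087 falls on the same weekday: Sunday.

Sunday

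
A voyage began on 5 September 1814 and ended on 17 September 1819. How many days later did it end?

1838

Day-of-year of September 5, 1814: 248.
Day-of-year of September 17, 1819: 260.
1814 has 365 days, so 365 − 248 = 117 days remain in 1814.
Full years: 1815: 365; 1816: 366; 1817: 365; 1818: 365. Sum = 1461.
Total: 117 + 1461 + 260 = 1838 days.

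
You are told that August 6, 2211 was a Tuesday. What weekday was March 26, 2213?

August 2211: 31 − 6 = 25 days remain.
Then 18 full months totalling 547 days.
March 1–26, 2213: 26 days.
Total: 25 + 547 + 26 = 598 days.
598 mod 7 = 3, so 3 days after Tuesday is Friday.

Friday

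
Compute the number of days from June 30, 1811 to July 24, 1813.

June 30, 1811 → June 30, 1812: 366 days (1812 is a leap year).
June 30, 1812 → June 30, 1813: 365 days.
June 1813: 30 − 30 = 0 days remain.
July 1–24, 1813: 24 days.
Residual: 24 days.
Total: 755 days.

755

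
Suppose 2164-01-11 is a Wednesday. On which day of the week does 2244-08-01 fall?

Thursday

From January 11, 2164 to January 11, 2244: 80 years, of which 19 contain a Feb 29 — 61×365 + 19×366 = 29219 days.
(2200 is not a leap year (divisible by 100 but not 400).)
January 2244: 31 − 11 = 20 days remain.
Then February 2244 (29), March (31), April (30), May (31), June (30), July (31): 29 + 31 + 30 + 31 + 30 + 31 = 182 days.
August 1, 2244: 1 day.
Residual: 203 days.
Total: 29422 days.
29422 mod 7 = 1, so 1 day after Wednesday is Thursday.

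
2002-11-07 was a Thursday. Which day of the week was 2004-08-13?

Friday

November 7, 2002 → November 7, 2003: 365 days.
November 2003: 30 − 7 = 23 days remain.
Then December (31), January (31), February 2004 (29), March (31), April (30), May (31), June (30), July (31): 31 + 31 + 29 + 31 + 30 + 31 + 30 + 31 = 244 days.
August 1–13, 2004: 13 days.
Residual: 280 days.
Total: 645 days.
645 mod 7 = 1, so 1 day after Thursday is Friday.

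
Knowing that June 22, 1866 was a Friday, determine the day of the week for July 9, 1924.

Wednesday

Day-of-year of June 22, 1866: 173.
Day-of-year of July 9, 1924: 191.
1866 has 365 days, so 365 − 173 = 192 days remain in 1866.
Full years 1867–1923: 44 common + 13 leap = 44×365 + 13×366 = 20818 days.
Total: 192 + 20818 + 191 = 21201 days.
21201 mod 7 = 5, so 5 days after Friday is Wednesday.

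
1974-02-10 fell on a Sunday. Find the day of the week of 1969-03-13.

Count forward from the earlier date (March 13, 1969) to the later (February 10, 1974):
Day-of-year of March 13, 1969: 72.
Day-of-year of February 10, 1974: 41.
1969 has 365 days, so 365 − 72 = 293 days remain in 1969.
Full years: 1970: 365; 1971: 365; 1972: 366; 1973: 365. Sum = 1461.
Total: 293 + 1461 + 41 = 1795 days.
1795 mod 7 = 3, so 3 days before Sunday is Thursday.

Thursday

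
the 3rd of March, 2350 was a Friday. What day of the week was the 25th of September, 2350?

March 2350: 31 − 3 = 28 days remain.
Then April (30), May (31), June (30), July (31), August (31): 30 + 31 + 30 + 31 + 31 = 153 days.
September 1–25, 2350: 25 days.
Total: 28 + 153 + 25 = 206 days.
206 mod 7 = 3, so 3 days after Friday is Monday.

Monday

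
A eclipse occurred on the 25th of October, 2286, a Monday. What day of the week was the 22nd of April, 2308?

Day-of-year of October 25, 2286: 298.
Day-of-year of April 22, 2308: 113.
2286 has 365 days, so 365 − 298 = 67 days remain in 2286.
Full years 2287–2307: 17 common + 4 leap = 17×365 + 4×366 = 7669 days.
Total: 67 + 7669 + 113 = 7849 days.
7849 mod 7 = 2, so 2 days after Monday is Wednesday.

Wednesday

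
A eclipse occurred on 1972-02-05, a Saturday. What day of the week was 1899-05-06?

Saturday

Count forward from the earlier date (May 6, 1899) to the later (February 5, 1972):
From May 6, 1899 to May 6, 1971: 72 years, of which 17 contain a Feb 29 — 55×365 + 17×366 = 26297 days.
(1900 is not a leap year (divisible by 100 but not 400).)
May 1971: 31 − 6 = 25 days remain.
Then June (30), July (31), August (31), September (30), October (31), November (30), December (31), January (31): 30 + 31 + 31 + 30 + 31 + 30 + 31 + 31 = 245 days.
February 1–5, 1972: 5 days (1972 is a leap year).
Residual: 275 days.
Total: 26572 days.
26572 is a multiple of 7, so 1899-05-06 falls on the same weekday: Saturday.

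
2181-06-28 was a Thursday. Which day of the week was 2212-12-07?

From June 28, 2181 to June 28, 2212: 31 years, of which 7 contain a Feb 29 — 24×365 + 7×366 = 11322 days.
(2200 is not a leap year (divisible by 100 but not 400).)
June 2212: 30 − 28 = 2 days remain.
Then July (31), August (31), September (30), October (31), November (30): 31 + 31 + 30 + 31 + 30 = 153 days.
December 1–7, 2212: 7 days.
Residual: 162 days.
Total: 11484 days.
11484 mod 7 = 4, so 4 days after Thursday is Monday.

Monday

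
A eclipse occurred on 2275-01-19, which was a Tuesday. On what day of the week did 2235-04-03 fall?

Friday

Count forward from the earlier date (April 3, 2235) to the later (January 19, 2275):
From April 3, 2235 to April 3, 2274: 39 years, of which 10 contain a Feb 29 — 29×365 + 10×366 = 14245 days.
April 2274: 30 − 3 = 27 days remain.
Then May (31), June (30), July (31), August (31), September (30), October (31), November (30), December (31): 31 + 30 + 31 + 31 + 30 + 31 + 30 + 31 = 245 days.
January 1–19, 2275: 19 days.
Residual: 291 days.
Total: 14536 days.
14536 mod 7 = 4, so 4 days before Tuesday is Friday.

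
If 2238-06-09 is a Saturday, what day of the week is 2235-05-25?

Count forward from the earlier date (May 25, 2235) to the later (June 9, 2238):
May 25, 2235 → May 25, 2236: 366 days (2236 is a leap year).
May 25, 2236 → May 25, 2237: 365 days.
May 25, 2237 → May 25, 2238: 365 days.
May 2238: 31 − 25 = 6 days remain.
June 1–9, 2238: 9 days.
Residual: 15 days.
Total: 1111 days.
1111 mod 7 = 5, so 5 days before Saturday is Monday.

Monday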